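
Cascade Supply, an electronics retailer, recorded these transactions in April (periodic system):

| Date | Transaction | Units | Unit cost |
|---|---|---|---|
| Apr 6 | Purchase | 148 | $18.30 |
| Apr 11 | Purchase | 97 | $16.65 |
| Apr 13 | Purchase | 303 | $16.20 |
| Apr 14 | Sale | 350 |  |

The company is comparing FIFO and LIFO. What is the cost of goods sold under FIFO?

COGS = $6,024.45

FIFO COGS: 148 @ $18.30 + 97 @ $16.65 + 105 @ $16.20 = $6,024.45
LIFO COGS: 303 @ $16.20 + 47 @ $16.65 = $5,691.15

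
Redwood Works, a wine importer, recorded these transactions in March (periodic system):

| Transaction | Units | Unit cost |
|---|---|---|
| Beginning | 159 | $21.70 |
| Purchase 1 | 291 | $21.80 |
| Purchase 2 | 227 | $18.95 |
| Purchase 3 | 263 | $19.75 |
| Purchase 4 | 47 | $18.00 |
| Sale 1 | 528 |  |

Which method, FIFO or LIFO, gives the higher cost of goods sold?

FIFO COGS: 159 @ $21.70 + 291 @ $21.80 + 78 @ $18.95 = $11,272.20
LIFO COGS: 47 @ $18.00 + 263 @ $19.75 + 218 @ $18.95 = $10,171.35

FIFO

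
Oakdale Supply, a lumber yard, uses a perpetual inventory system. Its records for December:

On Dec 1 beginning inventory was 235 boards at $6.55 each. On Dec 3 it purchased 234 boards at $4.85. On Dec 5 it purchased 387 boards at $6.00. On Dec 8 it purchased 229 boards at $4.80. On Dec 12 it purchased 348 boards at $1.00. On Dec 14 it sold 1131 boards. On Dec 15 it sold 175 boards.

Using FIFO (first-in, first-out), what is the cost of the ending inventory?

Ending inventory = $127.00

Dec 14, 1131 sold [FIFO — oldest first]: 235 @ $6.55 + 234 @ $4.85 + 387 @ $6.00 + 229 @ $4.80 + 46 @ $1.00 = $6,141.35
Dec 15, 175 sold [FIFO — oldest first]: 175 @ $1.00 = $175.00
Total COGS = $6,141.35 + $175.00 = $6,316.35
Ending inventory: 127 @ $1.00 = $127.00
Check: goods available $6,443.35 = COGS $6,316.35 + ending $127.00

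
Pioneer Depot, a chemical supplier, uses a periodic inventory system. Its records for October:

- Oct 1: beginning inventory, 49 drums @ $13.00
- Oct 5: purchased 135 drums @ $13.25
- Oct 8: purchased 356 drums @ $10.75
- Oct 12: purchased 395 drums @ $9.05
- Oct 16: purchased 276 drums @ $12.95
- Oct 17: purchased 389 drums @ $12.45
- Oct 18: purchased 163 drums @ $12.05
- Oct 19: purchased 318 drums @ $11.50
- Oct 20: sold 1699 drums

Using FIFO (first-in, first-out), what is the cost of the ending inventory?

Oct 20, 1699 sold [FIFO — oldest first]: 49 @ $13.00 + 135 @ $13.25 + 356 @ $10.75 + 395 @ $9.05 + 276 @ $12.95 + 389 @ $12.45 + 99 @ $12.05 = $19,437.70
Ending inventory: 64 @ $12.05 + 318 @ $11.50 = $4,428.20
Check: goods available $23,865.90 = COGS $19,437.70 + ending $4,428.20

Ending inventory = $4,428.20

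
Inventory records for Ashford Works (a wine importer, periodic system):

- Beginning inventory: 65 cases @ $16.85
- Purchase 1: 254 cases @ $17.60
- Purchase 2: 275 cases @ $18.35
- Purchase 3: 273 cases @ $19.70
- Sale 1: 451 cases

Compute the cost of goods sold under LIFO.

COGS = $8,644.40

Sale 1 (451) [LIFO — newest first]: 273 @ $19.70 + 178 @ $18.35 = $8,644.40
Ending inventory: 65 @ $16.85 + 254 @ $17.60 + 97 @ $18.35 = $7,345.60
Check: goods available $15,990.00 = COGS $8,644.40 + ending $7,345.60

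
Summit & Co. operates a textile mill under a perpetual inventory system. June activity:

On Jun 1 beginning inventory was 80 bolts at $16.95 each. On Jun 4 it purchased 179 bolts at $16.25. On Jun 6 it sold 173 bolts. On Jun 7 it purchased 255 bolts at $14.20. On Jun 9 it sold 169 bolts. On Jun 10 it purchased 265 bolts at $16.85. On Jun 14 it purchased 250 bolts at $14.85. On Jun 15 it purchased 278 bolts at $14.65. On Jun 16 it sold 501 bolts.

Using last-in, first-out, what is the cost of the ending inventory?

Jun 6, 173 sold [LIFO — newest first]: 173 @ $16.25 = $2,811.25
Jun 9, 169 sold [LIFO — newest first]: 169 @ $14.20 = $2,399.80
Jun 16, 501 sold [LIFO — newest first]: 278 @ $14.65 + 223 @ $14.85 = $7,384.25
Total COGS = $2,811.25 + $2,399.80 + $7,384.25 = $12,595.30
Ending inventory: 80 @ $16.95 + 6 @ $16.25 + 86 @ $14.20 + 265 @ $16.85 + 27 @ $14.85 = $7,540.90

Ending inventory = $7,540.90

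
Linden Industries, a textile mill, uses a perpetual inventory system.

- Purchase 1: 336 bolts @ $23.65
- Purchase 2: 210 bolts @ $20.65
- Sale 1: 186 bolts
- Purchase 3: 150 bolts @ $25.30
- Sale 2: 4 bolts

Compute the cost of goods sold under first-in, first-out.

COGS = $4,493.50

Sale 1 (186) [FIFO — oldest first]: 186 @ $23.65 = $4,398.90
Sale 2 (4) [FIFO — oldest first]: 4 @ $23.65 = $94.60
Total COGS = $4,398.90 + $94.60 = $4,493.50
Ending inventory: 146 @ $23.65 + 210 @ $20.65 + 150 @ $25.30 = $11,584.40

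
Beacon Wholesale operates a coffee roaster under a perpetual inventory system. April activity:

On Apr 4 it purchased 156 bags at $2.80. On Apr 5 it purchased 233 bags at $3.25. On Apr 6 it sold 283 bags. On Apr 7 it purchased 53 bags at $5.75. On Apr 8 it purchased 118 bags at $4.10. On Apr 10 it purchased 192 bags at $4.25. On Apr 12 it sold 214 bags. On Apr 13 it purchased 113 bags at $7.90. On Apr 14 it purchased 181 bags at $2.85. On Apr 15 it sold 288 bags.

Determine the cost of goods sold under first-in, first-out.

COGS = $3,059.30

Apr 6, 283 sold [FIFO — oldest first]: 156 @ $2.80 + 127 @ $3.25 = $849.55
Apr 12, 214 sold [FIFO — oldest first]: 106 @ $3.25 + 53 @ $5.75 + 55 @ $4.10 = $874.75
Apr 15, 288 sold [FIFO — oldest first]: 63 @ $4.10 + 192 @ $4.25 + 33 @ $7.90 = $1,335.00
Total COGS = $849.55 + $874.75 + $1,335.00 = $3,059.30
Ending inventory: 80 @ $7.90 + 181 @ $2.85 = $1,147.85
Check: goods available $4,207.15 = COGS $3,059.30 + ending $1,147.85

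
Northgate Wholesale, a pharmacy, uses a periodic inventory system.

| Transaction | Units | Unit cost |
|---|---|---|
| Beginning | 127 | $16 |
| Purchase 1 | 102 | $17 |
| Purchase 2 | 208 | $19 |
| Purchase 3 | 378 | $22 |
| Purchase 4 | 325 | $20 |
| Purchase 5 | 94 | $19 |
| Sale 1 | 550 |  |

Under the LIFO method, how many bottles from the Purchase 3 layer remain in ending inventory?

247

Sale 1 (550) [LIFO — newest first]: 94 @ $19 + 325 @ $20 + 131 @ $22 = $11,168
Ending inventory: 127 @ $16 + 102 @ $17 + 208 @ $19 + 247 @ $22 = $13,152
Check: goods available $24,320 = COGS $11,168 + ending $13,152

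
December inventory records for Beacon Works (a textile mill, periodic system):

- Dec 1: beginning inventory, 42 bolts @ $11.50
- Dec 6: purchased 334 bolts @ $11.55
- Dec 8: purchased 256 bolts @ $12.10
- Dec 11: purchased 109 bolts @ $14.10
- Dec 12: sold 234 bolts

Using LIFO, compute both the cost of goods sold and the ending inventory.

Dec 12, 234 sold [LIFO — newest first]: 109 @ $14.10 + 125 @ $12.10 = $3,049.40
Ending inventory: 42 @ $11.50 + 334 @ $11.55 + 131 @ $12.10 = $5,925.80
Check: goods available $8,975.20 = COGS $3,049.40 + ending $5,925.80

COGS = $3,049.40; ending inventory = $5,925.80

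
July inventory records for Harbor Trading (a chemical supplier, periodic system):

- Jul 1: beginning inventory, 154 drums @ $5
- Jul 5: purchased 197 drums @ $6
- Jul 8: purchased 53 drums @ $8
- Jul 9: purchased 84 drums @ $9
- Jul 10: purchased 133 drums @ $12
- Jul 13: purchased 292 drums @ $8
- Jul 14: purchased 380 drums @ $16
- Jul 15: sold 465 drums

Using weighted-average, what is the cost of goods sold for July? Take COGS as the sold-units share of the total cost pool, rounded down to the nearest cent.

COGS = $4,726.96

Jul 15, sell 465: 465/1293 × $13,144.00 → $4,726.96
Ending inventory (cost pool remaining) = $8,417.04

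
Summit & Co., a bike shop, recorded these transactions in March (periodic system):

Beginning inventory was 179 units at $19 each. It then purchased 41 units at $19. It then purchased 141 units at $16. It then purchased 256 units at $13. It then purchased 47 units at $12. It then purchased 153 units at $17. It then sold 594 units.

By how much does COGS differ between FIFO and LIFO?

FIFO COGS: 179 @ $19 + 41 @ $19 + 141 @ $16 + 233 @ $13 = $9,465
LIFO COGS: 153 @ $17 + 47 @ $12 + 256 @ $13 + 138 @ $16 = $8,701
Difference = |$9,465 − $8,701| = $764

$764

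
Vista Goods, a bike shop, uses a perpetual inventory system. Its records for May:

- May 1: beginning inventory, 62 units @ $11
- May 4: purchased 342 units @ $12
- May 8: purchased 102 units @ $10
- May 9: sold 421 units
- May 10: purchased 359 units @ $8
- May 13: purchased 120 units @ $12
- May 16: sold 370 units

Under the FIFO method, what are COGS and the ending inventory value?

COGS = $8,086; ending inventory = $2,032

May 9, 421 sold [FIFO — oldest first]: 62 @ $11 + 342 @ $12 + 17 @ $10 = $4,956
May 16, 370 sold [FIFO — oldest first]: 85 @ $10 + 285 @ $8 = $3,130
Total COGS = $4,956 + $3,130 = $8,086
Ending inventory: 74 @ $8 + 120 @ $12 = $2,032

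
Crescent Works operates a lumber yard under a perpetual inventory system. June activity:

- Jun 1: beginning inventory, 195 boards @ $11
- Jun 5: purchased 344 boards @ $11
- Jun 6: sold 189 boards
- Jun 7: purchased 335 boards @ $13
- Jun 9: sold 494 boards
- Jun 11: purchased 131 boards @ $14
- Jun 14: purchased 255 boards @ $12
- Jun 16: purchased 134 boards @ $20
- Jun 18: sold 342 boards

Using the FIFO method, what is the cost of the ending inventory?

Ending inventory = $5,500

Jun 6, 189 sold [FIFO — oldest first]: 189 @ $11 = $2,079
Jun 9, 494 sold [FIFO — oldest first]: 6 @ $11 + 344 @ $11 + 144 @ $13 = $5,722
Jun 18, 342 sold [FIFO — oldest first]: 191 @ $13 + 131 @ $14 + 20 @ $12 = $4,557
Total COGS = $2,079 + $5,722 + $4,557 = $12,358
Ending inventory: 235 @ $12 + 134 @ $20 = $5,500
Check: goods available $17,858 = COGS $12,358 + ending $5,500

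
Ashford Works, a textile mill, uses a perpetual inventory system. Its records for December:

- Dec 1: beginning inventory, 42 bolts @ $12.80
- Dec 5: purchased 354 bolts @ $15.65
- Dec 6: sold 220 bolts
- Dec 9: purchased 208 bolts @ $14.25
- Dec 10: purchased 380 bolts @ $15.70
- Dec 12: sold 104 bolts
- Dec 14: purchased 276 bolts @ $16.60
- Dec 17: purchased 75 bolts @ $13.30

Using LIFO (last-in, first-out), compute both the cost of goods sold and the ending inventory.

Dec 6, 220 sold [LIFO — newest first]: 220 @ $15.65 = $3,443.00
Dec 12, 104 sold [LIFO — newest first]: 104 @ $15.70 = $1,632.80
Total COGS = $3,443.00 + $1,632.80 = $5,075.80
Ending inventory: 42 @ $12.80 + 134 @ $15.65 + 208 @ $14.25 + 276 @ $15.70 + 276 @ $16.60 + 75 @ $13.30 = $15,511.00

COGS = $5,075.80; ending inventory = $15,511.00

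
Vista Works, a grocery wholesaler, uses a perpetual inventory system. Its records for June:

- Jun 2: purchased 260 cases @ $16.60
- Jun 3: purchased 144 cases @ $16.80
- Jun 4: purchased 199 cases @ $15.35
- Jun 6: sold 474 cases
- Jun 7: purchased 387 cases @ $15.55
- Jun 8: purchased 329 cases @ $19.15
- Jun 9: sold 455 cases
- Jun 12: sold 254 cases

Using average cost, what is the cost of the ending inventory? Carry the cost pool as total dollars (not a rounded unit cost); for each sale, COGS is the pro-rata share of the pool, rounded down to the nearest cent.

Ending inventory = $2,319.66

After Jun 2: 260 on hand, pool $4,316.00 (≈ $16.6000 each)
After Jun 3: 404 on hand, pool $6,735.20 (≈ $16.6713 each)
After Jun 4: 603 on hand, pool $9,789.85 (≈ $16.2352 each)
Jun 6, sell 474: 474/603 × $9,789.85 → $7,695.50
After Jun 7: 516 on hand, pool $8,112.20 (≈ $15.7213 each)
After Jun 8: 845 on hand, pool $14,412.55 (≈ $17.0563 each)
Jun 9, sell 455: 455/845 × $14,412.55 → $7,760.60
Jun 12, sell 254: 254/390 × $6,651.95 → $4,332.29
Total COGS = $7,695.50 + $7,760.60 + $4,332.29 = $19,788.39
Ending inventory (cost pool remaining) = $2,319.66
Check: goods available $22,108.05 = COGS $19,788.39 + ending $2,319.66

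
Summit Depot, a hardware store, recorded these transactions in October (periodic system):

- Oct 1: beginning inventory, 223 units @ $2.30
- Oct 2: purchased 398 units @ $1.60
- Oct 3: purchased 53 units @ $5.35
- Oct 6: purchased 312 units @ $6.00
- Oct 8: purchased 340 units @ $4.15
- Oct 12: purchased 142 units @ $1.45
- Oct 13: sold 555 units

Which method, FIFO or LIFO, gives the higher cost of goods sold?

FIFO COGS: 223 @ $2.30 + 332 @ $1.60 = $1,044.10
LIFO COGS: 142 @ $1.45 + 340 @ $4.15 + 73 @ $6.00 = $2,054.90

LIFO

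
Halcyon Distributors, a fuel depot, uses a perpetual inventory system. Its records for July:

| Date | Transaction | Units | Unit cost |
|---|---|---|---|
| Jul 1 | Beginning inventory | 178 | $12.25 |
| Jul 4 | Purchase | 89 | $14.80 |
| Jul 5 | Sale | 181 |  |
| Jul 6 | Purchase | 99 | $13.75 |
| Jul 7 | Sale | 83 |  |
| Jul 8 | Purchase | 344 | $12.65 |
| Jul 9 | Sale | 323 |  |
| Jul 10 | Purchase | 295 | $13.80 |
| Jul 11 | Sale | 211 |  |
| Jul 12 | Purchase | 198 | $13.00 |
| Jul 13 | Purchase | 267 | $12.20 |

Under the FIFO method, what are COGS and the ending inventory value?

COGS = $10,424.95; ending inventory = $8,688.00

Jul 5, 181 sold [FIFO — oldest first]: 178 @ $12.25 + 3 @ $14.80 = $2,224.90
Jul 7, 83 sold [FIFO — oldest first]: 83 @ $14.80 = $1,228.40
Jul 9, 323 sold [FIFO — oldest first]: 3 @ $14.80 + 99 @ $13.75 + 221 @ $12.65 = $4,201.30
Jul 11, 211 sold [FIFO — oldest first]: 123 @ $12.65 + 88 @ $13.80 = $2,770.35
Total COGS = $2,224.90 + $1,228.40 + $4,201.30 + $2,770.35 = $10,424.95
Ending inventory: 207 @ $13.80 + 198 @ $13.00 + 267 @ $12.20 = $8,688.00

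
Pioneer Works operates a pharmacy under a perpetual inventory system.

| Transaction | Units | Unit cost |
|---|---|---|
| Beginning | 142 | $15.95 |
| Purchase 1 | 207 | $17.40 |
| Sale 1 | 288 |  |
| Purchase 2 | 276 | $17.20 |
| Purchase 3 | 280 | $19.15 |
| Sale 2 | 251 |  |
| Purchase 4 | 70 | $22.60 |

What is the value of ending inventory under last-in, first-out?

Ending inventory = $7,857.50

Sale 1 (288) [LIFO — newest first]: 207 @ $17.40 + 81 @ $15.95 = $4,893.75
Sale 2 (251) [LIFO — newest first]: 251 @ $19.15 = $4,806.65
Total COGS = $4,893.75 + $4,806.65 = $9,700.40
Ending inventory: 61 @ $15.95 + 276 @ $17.20 + 29 @ $19.15 + 70 @ $22.60 = $7,857.50
Check: goods available $17,557.90 = COGS $9,700.40 + ending $7,857.50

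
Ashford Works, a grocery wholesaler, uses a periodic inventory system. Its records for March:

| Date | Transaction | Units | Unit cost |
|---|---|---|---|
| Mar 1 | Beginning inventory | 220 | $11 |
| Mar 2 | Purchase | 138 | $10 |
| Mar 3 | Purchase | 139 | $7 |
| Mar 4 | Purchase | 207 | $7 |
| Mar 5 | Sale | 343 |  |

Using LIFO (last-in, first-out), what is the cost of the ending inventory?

Ending inventory = $3,821

Mar 5, 343 sold [LIFO — newest first]: 207 @ $7 + 136 @ $7 = $2,401
Ending inventory: 220 @ $11 + 138 @ $10 + 3 @ $7 = $3,821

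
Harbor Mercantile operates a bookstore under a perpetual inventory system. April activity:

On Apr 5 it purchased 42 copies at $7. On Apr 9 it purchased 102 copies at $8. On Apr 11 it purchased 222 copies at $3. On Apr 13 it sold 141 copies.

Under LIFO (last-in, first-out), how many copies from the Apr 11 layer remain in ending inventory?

Apr 13, 141 sold [LIFO — newest first]: 141 @ $3 = $423
Ending inventory: 42 @ $7 + 102 @ $8 + 81 @ $3 = $1,353

81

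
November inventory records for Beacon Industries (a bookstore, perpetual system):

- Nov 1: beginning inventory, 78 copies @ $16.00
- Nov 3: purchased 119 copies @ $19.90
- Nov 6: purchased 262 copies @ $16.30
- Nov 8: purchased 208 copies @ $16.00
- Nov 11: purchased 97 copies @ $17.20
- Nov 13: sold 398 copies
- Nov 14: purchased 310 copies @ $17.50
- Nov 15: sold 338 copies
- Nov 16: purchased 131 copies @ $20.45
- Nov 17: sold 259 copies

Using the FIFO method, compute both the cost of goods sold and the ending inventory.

Nov 13, 398 sold [FIFO — oldest first]: 78 @ $16.00 + 119 @ $19.90 + 201 @ $16.30 = $6,892.40
Nov 15, 338 sold [FIFO — oldest first]: 61 @ $16.30 + 208 @ $16.00 + 69 @ $17.20 = $5,509.10
Nov 17, 259 sold [FIFO — oldest first]: 28 @ $17.20 + 231 @ $17.50 = $4,524.10
Total COGS = $6,892.40 + $5,509.10 + $4,524.10 = $16,925.60
Ending inventory: 79 @ $17.50 + 131 @ $20.45 = $4,061.45
Check: goods available $20,987.05 = COGS $16,925.60 + ending $4,061.45

COGS = $16,925.60; ending inventory = $4,061.45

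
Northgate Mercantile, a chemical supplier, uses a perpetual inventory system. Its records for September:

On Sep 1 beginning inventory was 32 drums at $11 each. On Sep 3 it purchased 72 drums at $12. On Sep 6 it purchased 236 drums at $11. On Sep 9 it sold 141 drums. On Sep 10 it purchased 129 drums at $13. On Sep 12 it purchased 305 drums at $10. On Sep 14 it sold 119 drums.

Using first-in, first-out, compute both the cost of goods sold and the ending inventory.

COGS = $2,932; ending inventory = $5,607

Sep 9, 141 sold [FIFO — oldest first]: 32 @ $11 + 72 @ $12 + 37 @ $11 = $1,623
Sep 14, 119 sold [FIFO — oldest first]: 119 @ $11 = $1,309
Total COGS = $1,623 + $1,309 = $2,932
Ending inventory: 80 @ $11 + 129 @ $13 + 305 @ $10 = $5,607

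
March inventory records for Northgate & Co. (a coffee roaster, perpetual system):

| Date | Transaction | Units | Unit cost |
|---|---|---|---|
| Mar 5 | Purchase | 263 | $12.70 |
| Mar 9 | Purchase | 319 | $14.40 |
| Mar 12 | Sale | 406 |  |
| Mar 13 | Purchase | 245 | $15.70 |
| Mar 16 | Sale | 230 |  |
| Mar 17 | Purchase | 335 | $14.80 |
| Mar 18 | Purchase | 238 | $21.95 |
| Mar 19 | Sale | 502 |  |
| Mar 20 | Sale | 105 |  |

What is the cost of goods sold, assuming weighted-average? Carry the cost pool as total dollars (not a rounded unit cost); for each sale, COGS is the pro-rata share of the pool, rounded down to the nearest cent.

After Mar 5: 263 on hand, pool $3,340.10 (≈ $12.7000 each)
After Mar 9: 582 on hand, pool $7,933.70 (≈ $13.6318 each)
Mar 12, sell 406: 406/582 × $7,933.70 → $5,534.50
After Mar 13: 421 on hand, pool $6,245.70 (≈ $14.8354 each)
Mar 16, sell 230: 230/421 × $6,245.70 → $3,412.14
After Mar 17: 526 on hand, pool $7,791.56 (≈ $14.8129 each)
After Mar 18: 764 on hand, pool $13,015.66 (≈ $17.0362 each)
Mar 19, sell 502: 502/764 × $13,015.66 → $8,552.17
Mar 20, sell 105: 105/262 × $4,463.49 → $1,788.80
Total COGS = $5,534.50 + $3,412.14 + $8,552.17 + $1,788.80 = $19,287.61
Ending inventory (cost pool remaining) = $2,674.69
Check: goods available $21,962.30 = COGS $19,287.61 + ending $2,674.69

COGS = $19,287.61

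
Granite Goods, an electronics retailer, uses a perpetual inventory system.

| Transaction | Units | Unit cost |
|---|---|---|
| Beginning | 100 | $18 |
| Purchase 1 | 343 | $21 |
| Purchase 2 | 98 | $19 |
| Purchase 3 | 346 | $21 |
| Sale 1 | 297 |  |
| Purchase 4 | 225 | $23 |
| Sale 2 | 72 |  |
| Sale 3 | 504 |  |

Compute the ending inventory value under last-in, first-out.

Sale 1 (297) [LIFO — newest first]: 297 @ $21 = $6,237
Sale 2 (72) [LIFO — newest first]: 72 @ $23 = $1,656
Sale 3 (504) [LIFO — newest first]: 153 @ $23 + 49 @ $21 + 98 @ $19 + 204 @ $21 = $10,694
Total COGS = $6,237 + $1,656 + $10,694 = $18,587
Ending inventory: 100 @ $18 + 139 @ $21 = $4,719
Check: goods available $23,306 = COGS $18,587 + ending $4,719

Ending inventory = $4,719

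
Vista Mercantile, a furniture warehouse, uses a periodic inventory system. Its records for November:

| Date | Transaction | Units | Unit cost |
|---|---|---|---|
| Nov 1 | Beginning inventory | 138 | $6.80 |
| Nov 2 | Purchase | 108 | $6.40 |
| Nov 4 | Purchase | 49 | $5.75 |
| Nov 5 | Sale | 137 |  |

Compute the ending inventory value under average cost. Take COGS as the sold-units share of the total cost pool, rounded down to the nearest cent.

Nov 5, sell 137: 137/295 × $1,911.35 → $887.64
Ending inventory (cost pool remaining) = $1,023.71

Ending inventory = $1,023.71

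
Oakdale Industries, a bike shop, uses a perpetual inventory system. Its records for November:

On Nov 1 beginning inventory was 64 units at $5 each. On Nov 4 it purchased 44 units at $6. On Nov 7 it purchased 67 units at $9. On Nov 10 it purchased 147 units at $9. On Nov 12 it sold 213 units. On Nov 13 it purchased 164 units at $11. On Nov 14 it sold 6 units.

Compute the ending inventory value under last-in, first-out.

Ending inventory = $2,331

Nov 12, 213 sold [LIFO — newest first]: 147 @ $9 + 66 @ $9 = $1,917
Nov 14, 6 sold [LIFO — newest first]: 6 @ $11 = $66
Total COGS = $1,917 + $66 = $1,983
Ending inventory: 64 @ $5 + 44 @ $6 + 1 @ $9 + 158 @ $11 = $2,331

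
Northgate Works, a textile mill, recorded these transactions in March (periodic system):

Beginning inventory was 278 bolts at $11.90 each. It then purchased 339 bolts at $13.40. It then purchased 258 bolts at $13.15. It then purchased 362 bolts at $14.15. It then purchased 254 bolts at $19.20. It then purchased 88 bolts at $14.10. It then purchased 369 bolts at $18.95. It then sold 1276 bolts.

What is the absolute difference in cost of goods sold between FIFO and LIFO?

$3,787.30

FIFO COGS: 278 @ $11.90 + 339 @ $13.40 + 258 @ $13.15 + 362 @ $14.15 + 39 @ $19.20 = $17,114.60
LIFO COGS: 369 @ $18.95 + 88 @ $14.10 + 254 @ $19.20 + 362 @ $14.15 + 203 @ $13.15 = $20,901.90
Difference = |$17,114.60 − $20,901.90| = $3,787.30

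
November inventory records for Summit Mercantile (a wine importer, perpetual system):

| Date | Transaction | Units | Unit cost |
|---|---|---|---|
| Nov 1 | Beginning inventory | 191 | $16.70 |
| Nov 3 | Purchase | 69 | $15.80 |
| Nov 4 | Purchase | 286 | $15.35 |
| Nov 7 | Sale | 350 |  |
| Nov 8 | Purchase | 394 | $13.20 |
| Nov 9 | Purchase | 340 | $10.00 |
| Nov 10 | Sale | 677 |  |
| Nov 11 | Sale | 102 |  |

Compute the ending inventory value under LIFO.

Ending inventory = $2,521.70

Nov 7, 350 sold [LIFO — newest first]: 286 @ $15.35 + 64 @ $15.80 = $5,401.30
Nov 10, 677 sold [LIFO — newest first]: 340 @ $10.00 + 337 @ $13.20 = $7,848.40
Nov 11, 102 sold [LIFO — newest first]: 57 @ $13.20 + 5 @ $15.80 + 40 @ $16.70 = $1,499.40
Total COGS = $5,401.30 + $7,848.40 + $1,499.40 = $14,749.10
Ending inventory: 151 @ $16.70 = $2,521.70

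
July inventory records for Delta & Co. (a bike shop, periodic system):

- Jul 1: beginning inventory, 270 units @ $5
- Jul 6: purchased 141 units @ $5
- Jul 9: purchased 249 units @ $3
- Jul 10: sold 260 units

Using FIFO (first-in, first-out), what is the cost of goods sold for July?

COGS = $1,300

Jul 10, 260 sold [FIFO — oldest first]: 260 @ $5 = $1,300
Ending inventory: 10 @ $5 + 141 @ $5 + 249 @ $3 = $1,502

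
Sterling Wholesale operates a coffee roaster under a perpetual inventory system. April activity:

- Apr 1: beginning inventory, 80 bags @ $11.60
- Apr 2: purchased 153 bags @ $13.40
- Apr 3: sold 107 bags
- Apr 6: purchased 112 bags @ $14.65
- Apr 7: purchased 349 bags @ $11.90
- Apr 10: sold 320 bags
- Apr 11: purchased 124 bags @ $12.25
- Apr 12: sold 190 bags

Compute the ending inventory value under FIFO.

Ending inventory = $2,435.30

Apr 3, 107 sold [FIFO — oldest first]: 80 @ $11.60 + 27 @ $13.40 = $1,289.80
Apr 10, 320 sold [FIFO — oldest first]: 126 @ $13.40 + 112 @ $14.65 + 82 @ $11.90 = $4,305.00
Apr 12, 190 sold [FIFO — oldest first]: 190 @ $11.90 = $2,261.00
Total COGS = $1,289.80 + $4,305.00 + $2,261.00 = $7,855.80
Ending inventory: 77 @ $11.90 + 124 @ $12.25 = $2,435.30
Check: goods available $10,291.10 = COGS $7,855.80 + ending $2,435.30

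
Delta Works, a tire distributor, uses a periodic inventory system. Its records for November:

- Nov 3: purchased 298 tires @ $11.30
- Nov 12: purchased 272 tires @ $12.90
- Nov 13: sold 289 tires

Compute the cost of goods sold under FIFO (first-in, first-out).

COGS = $3,265.70

Nov 13, 289 sold [FIFO — oldest first]: 289 @ $11.30 = $3,265.70
Ending inventory: 9 @ $11.30 + 272 @ $12.90 = $3,610.50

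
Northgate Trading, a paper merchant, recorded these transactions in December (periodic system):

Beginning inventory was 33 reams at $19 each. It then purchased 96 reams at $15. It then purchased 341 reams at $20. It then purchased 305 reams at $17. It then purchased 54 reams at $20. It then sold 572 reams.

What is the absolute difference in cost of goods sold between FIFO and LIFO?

$96

FIFO COGS: 33 @ $19 + 96 @ $15 + 341 @ $20 + 102 @ $17 = $10,621
LIFO COGS: 54 @ $20 + 305 @ $17 + 213 @ $20 = $10,525
Difference = |$10,621 − $10,525| = $96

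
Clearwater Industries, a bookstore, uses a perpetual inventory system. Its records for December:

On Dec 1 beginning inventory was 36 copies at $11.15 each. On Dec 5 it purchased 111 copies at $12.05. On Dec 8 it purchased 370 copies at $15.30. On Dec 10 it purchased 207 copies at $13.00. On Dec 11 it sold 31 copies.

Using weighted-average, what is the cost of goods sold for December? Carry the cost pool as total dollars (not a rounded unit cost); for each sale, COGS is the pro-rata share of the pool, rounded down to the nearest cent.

COGS = $432.07

After Dec 1: 36 on hand, pool $401.40 (≈ $11.1500 each)
After Dec 5: 147 on hand, pool $1,738.95 (≈ $11.8296 each)
After Dec 8: 517 on hand, pool $7,399.95 (≈ $14.3132 each)
After Dec 10: 724 on hand, pool $10,090.95 (≈ $13.9378 each)
Dec 11, sell 31: 31/724 × $10,090.95 → $432.07
Ending inventory (cost pool remaining) = $9,658.88
Check: goods available $10,090.95 = COGS $432.07 + ending $9,658.88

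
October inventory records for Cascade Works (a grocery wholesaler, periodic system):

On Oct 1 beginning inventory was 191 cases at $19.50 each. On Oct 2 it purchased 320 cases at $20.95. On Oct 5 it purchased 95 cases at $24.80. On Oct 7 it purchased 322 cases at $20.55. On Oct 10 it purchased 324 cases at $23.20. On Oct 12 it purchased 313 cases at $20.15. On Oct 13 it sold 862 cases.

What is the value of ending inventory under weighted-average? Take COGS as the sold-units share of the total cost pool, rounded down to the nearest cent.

Ending inventory = $14,924.87

Oct 13, sell 862: 862/1565 × $33,225.35 → $18,300.48
Ending inventory (cost pool remaining) = $14,924.87
Check: goods available $33,225.35 = COGS $18,300.48 + ending $14,924.87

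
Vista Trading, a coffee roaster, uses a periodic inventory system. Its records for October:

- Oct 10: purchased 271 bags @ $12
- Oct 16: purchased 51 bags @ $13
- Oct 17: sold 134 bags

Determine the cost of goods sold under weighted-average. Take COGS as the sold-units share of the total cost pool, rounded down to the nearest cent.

COGS = $1,629.22

Oct 17, sell 134: 134/322 × $3,915.00 → $1,629.22
Ending inventory (cost pool remaining) = $2,285.78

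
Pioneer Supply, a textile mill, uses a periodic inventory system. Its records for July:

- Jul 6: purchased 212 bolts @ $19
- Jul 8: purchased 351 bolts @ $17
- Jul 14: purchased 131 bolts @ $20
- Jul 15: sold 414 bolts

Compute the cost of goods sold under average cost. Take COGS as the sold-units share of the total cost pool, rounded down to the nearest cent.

Jul 15, sell 414: 414/694 × $12,615.00 → $7,525.37
Ending inventory (cost pool remaining) = $5,089.63

COGS = $7,525.37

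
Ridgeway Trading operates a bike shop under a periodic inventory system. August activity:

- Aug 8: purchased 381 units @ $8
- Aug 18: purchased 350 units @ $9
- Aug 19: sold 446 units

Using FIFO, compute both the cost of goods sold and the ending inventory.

COGS = $3,633; ending inventory = $2,565

Aug 19, 446 sold [FIFO — oldest first]: 381 @ $8 + 65 @ $9 = $3,633
Ending inventory: 285 @ $9 = $2,565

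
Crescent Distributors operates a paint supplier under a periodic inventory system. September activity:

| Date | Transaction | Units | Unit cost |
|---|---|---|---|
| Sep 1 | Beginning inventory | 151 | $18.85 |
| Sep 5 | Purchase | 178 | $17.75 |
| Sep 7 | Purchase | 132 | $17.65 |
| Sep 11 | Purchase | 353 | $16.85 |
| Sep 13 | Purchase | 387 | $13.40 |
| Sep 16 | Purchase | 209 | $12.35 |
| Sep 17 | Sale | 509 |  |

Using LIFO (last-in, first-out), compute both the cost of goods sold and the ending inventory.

COGS = $6,601.15; ending inventory = $15,449.50

Sep 17, 509 sold [LIFO — newest first]: 209 @ $12.35 + 300 @ $13.40 = $6,601.15
Ending inventory: 151 @ $18.85 + 178 @ $17.75 + 132 @ $17.65 + 353 @ $16.85 + 87 @ $13.40 = $15,449.50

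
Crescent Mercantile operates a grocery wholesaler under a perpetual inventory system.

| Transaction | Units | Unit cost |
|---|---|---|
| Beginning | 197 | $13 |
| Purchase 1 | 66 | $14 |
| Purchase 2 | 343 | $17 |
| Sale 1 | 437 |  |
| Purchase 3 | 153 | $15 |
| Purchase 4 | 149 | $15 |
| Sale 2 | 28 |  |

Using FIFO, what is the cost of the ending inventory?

Ending inventory = $6,927

Sale 1 (437) [FIFO — oldest first]: 197 @ $13 + 66 @ $14 + 174 @ $17 = $6,443
Sale 2 (28) [FIFO — oldest first]: 28 @ $17 = $476
Total COGS = $6,443 + $476 = $6,919
Ending inventory: 141 @ $17 + 153 @ $15 + 149 @ $15 = $6,927
Check: goods available $13,846 = COGS $6,919 + ending $6,927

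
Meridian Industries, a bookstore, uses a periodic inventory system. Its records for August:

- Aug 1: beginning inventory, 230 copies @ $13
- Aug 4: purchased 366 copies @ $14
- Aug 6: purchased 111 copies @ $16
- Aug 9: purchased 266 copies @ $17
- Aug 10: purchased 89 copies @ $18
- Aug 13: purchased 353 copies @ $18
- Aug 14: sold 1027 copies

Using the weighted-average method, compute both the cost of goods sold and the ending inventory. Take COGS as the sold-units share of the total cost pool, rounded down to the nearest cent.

Aug 14, sell 1027: 1027/1415 × $22,368.00 → $16,234.58
Ending inventory (cost pool remaining) = $6,133.42

COGS = $16,234.58; ending inventory = $6,133.42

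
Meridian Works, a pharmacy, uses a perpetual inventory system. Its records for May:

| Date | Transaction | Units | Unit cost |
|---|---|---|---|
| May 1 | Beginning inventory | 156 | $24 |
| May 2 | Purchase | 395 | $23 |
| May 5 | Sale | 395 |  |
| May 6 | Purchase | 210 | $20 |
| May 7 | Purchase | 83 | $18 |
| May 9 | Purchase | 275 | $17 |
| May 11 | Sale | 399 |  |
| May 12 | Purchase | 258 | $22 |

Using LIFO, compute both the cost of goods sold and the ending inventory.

May 5, 395 sold [LIFO — newest first]: 395 @ $23 = $9,085
May 11, 399 sold [LIFO — newest first]: 275 @ $17 + 83 @ $18 + 41 @ $20 = $6,989
Total COGS = $9,085 + $6,989 = $16,074
Ending inventory: 156 @ $24 + 169 @ $20 + 258 @ $22 = $12,800

COGS = $16,074; ending inventory = $12,800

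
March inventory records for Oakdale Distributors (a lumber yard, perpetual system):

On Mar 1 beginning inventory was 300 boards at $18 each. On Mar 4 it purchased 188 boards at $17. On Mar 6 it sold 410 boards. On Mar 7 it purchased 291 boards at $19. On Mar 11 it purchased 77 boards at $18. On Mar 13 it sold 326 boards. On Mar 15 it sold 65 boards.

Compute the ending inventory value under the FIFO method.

Mar 6, 410 sold [FIFO — oldest first]: 300 @ $18 + 110 @ $17 = $7,270
Mar 13, 326 sold [FIFO — oldest first]: 78 @ $17 + 248 @ $19 = $6,038
Mar 15, 65 sold [FIFO — oldest first]: 43 @ $19 + 22 @ $18 = $1,213
Total COGS = $7,270 + $6,038 + $1,213 = $14,521
Ending inventory: 55 @ $18 = $990
Check: goods available $15,511 = COGS $14,521 + ending $990

Ending inventory = $990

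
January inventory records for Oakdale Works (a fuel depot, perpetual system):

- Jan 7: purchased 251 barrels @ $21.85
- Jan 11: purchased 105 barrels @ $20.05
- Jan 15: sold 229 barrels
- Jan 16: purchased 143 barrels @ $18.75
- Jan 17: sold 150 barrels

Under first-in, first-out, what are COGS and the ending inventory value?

Jan 15, 229 sold [FIFO — oldest first]: 229 @ $21.85 = $5,003.65
Jan 17, 150 sold [FIFO — oldest first]: 22 @ $21.85 + 105 @ $20.05 + 23 @ $18.75 = $3,017.20
Total COGS = $5,003.65 + $3,017.20 = $8,020.85
Ending inventory: 120 @ $18.75 = $2,250.00
Check: goods available $10,270.85 = COGS $8,020.85 + ending $2,250.00

COGS = $8,020.85; ending inventory = $2,250.00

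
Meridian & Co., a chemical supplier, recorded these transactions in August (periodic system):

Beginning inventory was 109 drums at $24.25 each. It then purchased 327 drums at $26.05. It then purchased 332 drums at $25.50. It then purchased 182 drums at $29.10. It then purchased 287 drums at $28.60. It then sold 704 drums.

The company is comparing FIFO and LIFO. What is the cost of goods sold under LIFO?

COGS = $19,496.90

FIFO COGS: 109 @ $24.25 + 327 @ $26.05 + 268 @ $25.50 = $17,995.60
LIFO COGS: 287 @ $28.60 + 182 @ $29.10 + 235 @ $25.50 = $19,496.90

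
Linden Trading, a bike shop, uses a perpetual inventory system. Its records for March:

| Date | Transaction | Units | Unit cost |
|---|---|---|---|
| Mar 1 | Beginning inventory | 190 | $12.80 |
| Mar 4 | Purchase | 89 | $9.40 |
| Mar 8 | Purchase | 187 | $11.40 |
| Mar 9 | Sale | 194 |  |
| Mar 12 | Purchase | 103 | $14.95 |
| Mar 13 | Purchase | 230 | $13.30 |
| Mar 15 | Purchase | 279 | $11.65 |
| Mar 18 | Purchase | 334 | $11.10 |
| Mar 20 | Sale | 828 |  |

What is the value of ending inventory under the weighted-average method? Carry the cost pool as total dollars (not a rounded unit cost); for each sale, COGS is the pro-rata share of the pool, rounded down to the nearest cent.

After Mar 1: 190 on hand, pool $2,432.00 (≈ $12.8000 each)
After Mar 4: 279 on hand, pool $3,268.60 (≈ $11.7154 each)
After Mar 8: 466 on hand, pool $5,400.40 (≈ $11.5888 each)
Mar 9, sell 194: 194/466 × $5,400.40 → $2,248.23
After Mar 12: 375 on hand, pool $4,692.02 (≈ $12.5121 each)
After Mar 13: 605 on hand, pool $7,751.02 (≈ $12.8116 each)
After Mar 15: 884 on hand, pool $11,001.37 (≈ $12.4450 each)
After Mar 18: 1218 on hand, pool $14,708.77 (≈ $12.0762 each)
Mar 20, sell 828: 828/1218 × $14,708.77 → $9,999.06
Total COGS = $2,248.23 + $9,999.06 = $12,247.29
Ending inventory (cost pool remaining) = $4,709.71
Check: goods available $16,957.00 = COGS $12,247.29 + ending $4,709.71

Ending inventory = $4,709.71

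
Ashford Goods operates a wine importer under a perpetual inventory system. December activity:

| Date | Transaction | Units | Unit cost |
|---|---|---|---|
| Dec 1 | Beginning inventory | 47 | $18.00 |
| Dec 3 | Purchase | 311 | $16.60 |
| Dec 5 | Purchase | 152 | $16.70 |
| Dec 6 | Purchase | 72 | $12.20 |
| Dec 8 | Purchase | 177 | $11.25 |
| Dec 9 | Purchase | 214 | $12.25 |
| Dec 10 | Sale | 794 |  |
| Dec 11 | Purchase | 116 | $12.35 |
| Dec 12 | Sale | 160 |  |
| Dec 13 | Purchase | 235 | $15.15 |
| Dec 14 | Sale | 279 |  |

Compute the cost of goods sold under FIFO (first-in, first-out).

COGS = $17,652.35

Dec 10, 794 sold [FIFO — oldest first]: 47 @ $18.00 + 311 @ $16.60 + 152 @ $16.70 + 72 @ $12.20 + 177 @ $11.25 + 35 @ $12.25 = $11,845.40
Dec 12, 160 sold [FIFO — oldest first]: 160 @ $12.25 = $1,960.00
Dec 14, 279 sold [FIFO — oldest first]: 19 @ $12.25 + 116 @ $12.35 + 144 @ $15.15 = $3,846.95
Total COGS = $11,845.40 + $1,960.00 + $3,846.95 = $17,652.35
Ending inventory: 91 @ $15.15 = $1,378.65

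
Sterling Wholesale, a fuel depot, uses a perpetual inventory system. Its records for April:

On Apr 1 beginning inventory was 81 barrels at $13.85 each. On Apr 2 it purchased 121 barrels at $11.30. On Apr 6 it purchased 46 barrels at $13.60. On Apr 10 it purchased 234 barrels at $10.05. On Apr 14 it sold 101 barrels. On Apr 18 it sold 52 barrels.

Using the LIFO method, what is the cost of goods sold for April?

Apr 14, 101 sold [LIFO — newest first]: 101 @ $10.05 = $1,015.05
Apr 18, 52 sold [LIFO — newest first]: 52 @ $10.05 = $522.60
Total COGS = $1,015.05 + $522.60 = $1,537.65
Ending inventory: 81 @ $13.85 + 121 @ $11.30 + 46 @ $13.60 + 81 @ $10.05 = $3,928.80
Check: goods available $5,466.45 = COGS $1,537.65 + ending $3,928.80

COGS = $1,537.65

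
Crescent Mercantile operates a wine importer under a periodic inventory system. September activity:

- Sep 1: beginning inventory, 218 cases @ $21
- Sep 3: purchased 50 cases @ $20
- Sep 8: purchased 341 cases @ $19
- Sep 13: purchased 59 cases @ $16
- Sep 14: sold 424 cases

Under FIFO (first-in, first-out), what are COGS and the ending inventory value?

Sep 14, 424 sold [FIFO — oldest first]: 218 @ $21 + 50 @ $20 + 156 @ $19 = $8,542
Ending inventory: 185 @ $19 + 59 @ $16 = $4,459

COGS = $8,542; ending inventory = $4,459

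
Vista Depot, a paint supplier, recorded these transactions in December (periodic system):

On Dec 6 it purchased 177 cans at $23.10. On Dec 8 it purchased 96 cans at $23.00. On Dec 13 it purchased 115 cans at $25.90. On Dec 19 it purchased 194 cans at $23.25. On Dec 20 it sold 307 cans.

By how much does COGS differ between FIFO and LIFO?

FIFO COGS: 177 @ $23.10 + 96 @ $23.00 + 34 @ $25.90 = $7,177.30
LIFO COGS: 194 @ $23.25 + 113 @ $25.90 = $7,437.20
Difference = |$7,177.30 − $7,437.20| = $259.90

$259.90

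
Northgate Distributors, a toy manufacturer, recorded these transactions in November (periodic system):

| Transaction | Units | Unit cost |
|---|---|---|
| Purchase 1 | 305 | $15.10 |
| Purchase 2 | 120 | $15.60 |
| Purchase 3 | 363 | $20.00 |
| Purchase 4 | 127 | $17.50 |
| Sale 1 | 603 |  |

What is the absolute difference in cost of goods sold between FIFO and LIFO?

$1,207.80

FIFO COGS: 305 @ $15.10 + 120 @ $15.60 + 178 @ $20.00 = $10,037.50
LIFO COGS: 127 @ $17.50 + 363 @ $20.00 + 113 @ $15.60 = $11,245.30
Difference = |$10,037.50 − $11,245.30| = $1,207.80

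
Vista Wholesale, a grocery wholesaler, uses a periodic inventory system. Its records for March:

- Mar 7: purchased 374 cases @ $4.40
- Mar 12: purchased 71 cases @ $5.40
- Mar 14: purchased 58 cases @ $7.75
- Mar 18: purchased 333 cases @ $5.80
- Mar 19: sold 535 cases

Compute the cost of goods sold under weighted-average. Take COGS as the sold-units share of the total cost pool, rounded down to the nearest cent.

COGS = $2,822.12

Mar 19, sell 535: 535/836 × $4,409.90 → $2,822.12
Ending inventory (cost pool remaining) = $1,587.78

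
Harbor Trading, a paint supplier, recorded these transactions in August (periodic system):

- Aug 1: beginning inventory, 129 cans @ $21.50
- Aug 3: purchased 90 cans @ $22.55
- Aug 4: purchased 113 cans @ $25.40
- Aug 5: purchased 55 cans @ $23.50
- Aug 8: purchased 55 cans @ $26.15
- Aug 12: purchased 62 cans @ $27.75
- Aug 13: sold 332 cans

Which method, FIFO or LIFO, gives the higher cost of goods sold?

LIFO

FIFO COGS: 129 @ $21.50 + 90 @ $22.55 + 113 @ $25.40 = $7,673.20
LIFO COGS: 62 @ $27.75 + 55 @ $26.15 + 55 @ $23.50 + 113 @ $25.40 + 47 @ $22.55 = $8,381.30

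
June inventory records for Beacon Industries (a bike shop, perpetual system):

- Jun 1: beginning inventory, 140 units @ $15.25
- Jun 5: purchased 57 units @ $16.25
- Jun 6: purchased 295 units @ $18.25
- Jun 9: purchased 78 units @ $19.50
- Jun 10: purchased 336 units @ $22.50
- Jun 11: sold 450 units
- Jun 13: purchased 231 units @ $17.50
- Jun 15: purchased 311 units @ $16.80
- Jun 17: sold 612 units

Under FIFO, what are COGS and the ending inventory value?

COGS = $20,256.00; ending inventory = $6,537.30

Jun 11, 450 sold [FIFO — oldest first]: 140 @ $15.25 + 57 @ $16.25 + 253 @ $18.25 = $7,678.50
Jun 17, 612 sold [FIFO — oldest first]: 42 @ $18.25 + 78 @ $19.50 + 336 @ $22.50 + 156 @ $17.50 = $12,577.50
Total COGS = $7,678.50 + $12,577.50 = $20,256.00
Ending inventory: 75 @ $17.50 + 311 @ $16.80 = $6,537.30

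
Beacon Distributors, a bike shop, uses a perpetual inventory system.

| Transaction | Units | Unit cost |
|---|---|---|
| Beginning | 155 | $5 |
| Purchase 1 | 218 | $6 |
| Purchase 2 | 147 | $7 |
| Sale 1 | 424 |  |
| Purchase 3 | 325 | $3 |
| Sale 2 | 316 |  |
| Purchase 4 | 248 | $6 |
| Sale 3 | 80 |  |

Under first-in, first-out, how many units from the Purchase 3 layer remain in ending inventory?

25

Sale 1 (424) [FIFO — oldest first]: 155 @ $5 + 218 @ $6 + 51 @ $7 = $2,440
Sale 2 (316) [FIFO — oldest first]: 96 @ $7 + 220 @ $3 = $1,332
Sale 3 (80) [FIFO — oldest first]: 80 @ $3 = $240
Total COGS = $2,440 + $1,332 + $240 = $4,012
Ending inventory: 25 @ $3 + 248 @ $6 = $1,563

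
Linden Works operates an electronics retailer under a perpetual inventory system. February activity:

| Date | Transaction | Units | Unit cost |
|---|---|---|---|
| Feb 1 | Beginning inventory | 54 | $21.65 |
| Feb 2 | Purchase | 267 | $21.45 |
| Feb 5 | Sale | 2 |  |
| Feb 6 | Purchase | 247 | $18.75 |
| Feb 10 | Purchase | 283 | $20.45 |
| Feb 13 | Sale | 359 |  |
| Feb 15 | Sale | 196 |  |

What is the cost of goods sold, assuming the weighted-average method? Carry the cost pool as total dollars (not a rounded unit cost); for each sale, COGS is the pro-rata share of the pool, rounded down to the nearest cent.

After Feb 1: 54 on hand, pool $1,169.10 (≈ $21.6500 each)
After Feb 2: 321 on hand, pool $6,896.25 (≈ $21.4836 each)
Feb 5, sell 2: 2/321 × $6,896.25 → $42.96
After Feb 6: 566 on hand, pool $11,484.54 (≈ $20.2907 each)
After Feb 10: 849 on hand, pool $17,271.89 (≈ $20.3438 each)
Feb 13, sell 359: 359/849 × $17,271.89 → $7,303.42
Feb 15, sell 196: 196/490 × $9,968.47 → $3,987.38
Total COGS = $42.96 + $7,303.42 + $3,987.38 = $11,333.76
Ending inventory (cost pool remaining) = $5,981.09

COGS = $11,333.76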